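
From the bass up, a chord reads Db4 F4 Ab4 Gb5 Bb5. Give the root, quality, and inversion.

Gb major ninth, second inversion

Reducing to letter names: Db, F, Ab, Gb, Bb. These stack in thirds as Gb–Bb–Db–F–Ab — a Gb major ninth chord.
With the fifth (Db) in the bass, the chord is in second inversion.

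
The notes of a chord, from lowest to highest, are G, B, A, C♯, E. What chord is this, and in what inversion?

The pitch classes G, B, A, C#, E arrange in thirds as A–C#–E–G–B: an A dominant ninth chord.
With the seventh (G) in the bass, the chord is in third inversion.

A dominant ninth, third inversion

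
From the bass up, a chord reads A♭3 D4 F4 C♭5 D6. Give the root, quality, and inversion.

D diminished seventh, second inversion

Reducing to letter names: Ab, D, F, Cb. These stack in thirds as D–F–Ab–Cb — a D diminished seventh chord.
The lowest note is Ab, the fifth of the chord, so this is second inversion (figured bass 4/3).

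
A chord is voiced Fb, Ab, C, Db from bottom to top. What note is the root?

Db

Fb, Ab, C, Db are the tones of a Db minor-major seventh chord (Db–Fb–Ab–C), making Db the root.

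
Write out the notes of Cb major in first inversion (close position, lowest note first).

Cb major is Cb–Eb–Gb. First inversion puts the third (Eb) in the bass, with the remaining tones above: Eb, Gb, Cb.

Eb, Gb, Cb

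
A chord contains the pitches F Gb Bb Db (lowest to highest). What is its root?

Gb

F, Gb, Bb, Db are the tones of a Gb major seventh chord (Gb–Bb–Db–F), making Gb the root.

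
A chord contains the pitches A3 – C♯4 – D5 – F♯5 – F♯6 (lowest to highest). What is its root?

Reordering A, C#, D, F# into stacked thirds gives D–F#–A–C#; the bottom of that stack, D, is the root.

D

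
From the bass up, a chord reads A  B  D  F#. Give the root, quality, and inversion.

Reducing to letter names: A, B, D, F#. These stack in thirds as B–D–F#–A — a B minor seventh chord.
A is the seventh of B minor seventh; seventh in the bass means third inversion (figured bass 4/2).

B minor seventh, third inversion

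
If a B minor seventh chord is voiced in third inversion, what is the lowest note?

The seventh of B minor seventh (B–D–F#–A) is A; that is the bass in third inversion.

A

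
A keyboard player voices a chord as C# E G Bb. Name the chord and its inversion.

C# diminished seventh, root position

Reducing to letter names: C#, E, G, Bb. These stack in thirds as C#–E–G–Bb — a C# diminished seventh chord.
C# is the root of C# diminished seventh; root in the bass means root position (figured bass 7).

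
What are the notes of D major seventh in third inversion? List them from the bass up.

Spelling D major seventh: D–F#–A–C#. In third inversion the seventh is bass, giving C#, D, F#, A from the bottom.

C#, D, F#, A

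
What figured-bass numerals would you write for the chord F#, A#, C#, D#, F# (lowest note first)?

6/5

The notes F#, A#, C#, D# stack in thirds as D#–F#–A#–C# — a D# minor seventh chord. The bass F# is the third, so this is first inversion: figured 6/5.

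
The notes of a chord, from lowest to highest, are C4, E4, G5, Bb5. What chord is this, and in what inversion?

C dominant seventh, root position

The distinct note names are C, E, G, Bb. Stacked in thirds they read C–E–G–Bb, which is a dominant seventh chord on C.
With the root (C) in the bass, the chord is in root position (figured bass 7).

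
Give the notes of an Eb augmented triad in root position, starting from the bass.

Eb augmented is Eb–G–B. Root position puts the root (Eb) in the bass, with the remaining tones above: Eb, G, B.

Eb, G, B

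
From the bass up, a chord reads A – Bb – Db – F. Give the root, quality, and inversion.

Reducing to letter names: A, Bb, Db, F. These stack in thirds as Bb–Db–F–A — a Bb minor-major seventh chord.
With the seventh (A) in the bass, the chord is in third inversion (figured bass 4/2).

Bb minor-major seventh, third inversion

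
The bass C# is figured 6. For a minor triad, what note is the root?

The figures 6 mean the third of the chord is in the bass. If C# is the third of a minor triad, the root is A# (chord tones A#–C#–E#).

A#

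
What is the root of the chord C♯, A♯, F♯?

F#

C#, A#, F# are the tones of an F# major triad (F#–A#–C#), making F# the root.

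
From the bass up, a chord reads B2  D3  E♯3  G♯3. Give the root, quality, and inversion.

E# diminished seventh, second inversion

The pitch classes B, D, E#, G# arrange in thirds as E#–G#–B–D: an E# diminished seventh chord.
B is the fifth of E# diminished seventh; fifth in the bass means second inversion (figured bass 4/3).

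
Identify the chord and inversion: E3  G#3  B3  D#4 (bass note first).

The pitch classes E, G#, B, D# arrange in thirds as E–G#–B–D#: an E major seventh chord.
The lowest note is E, the root of the chord, so this is root position (figured bass 7).

E major seventh, root position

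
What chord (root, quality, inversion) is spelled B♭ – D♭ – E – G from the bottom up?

The pitch classes Bb, Db, E, G arrange in thirds as E–G–Bb–Db: an E diminished seventh chord.
With the fifth (Bb) in the bass, the chord is in second inversion (figured bass 4/3).

E diminished seventh, second inversion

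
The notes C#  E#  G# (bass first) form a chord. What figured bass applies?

The notes C#, E#, G# stack in thirds as C#–E#–G# — a C# major triad. The bass C# is the root, so this is root position: figured 5/3.

5/3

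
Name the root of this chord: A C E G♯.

The distinct letter names are A, C, E, G#. Arranged as a stack of thirds they read A–C–E–G#, so A is the root (an A minor-major seventh chord).

A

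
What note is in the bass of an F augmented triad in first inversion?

A

The third of F augmented (F–A–C#) is A; that is the bass in first inversion.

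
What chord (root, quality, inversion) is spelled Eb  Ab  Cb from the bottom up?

Ab minor, second inversion

The distinct note names are Eb, Ab, Cb. Stacked in thirds they read Ab–Cb–Eb, which is a minor triad on Ab.
With the fifth (Eb) in the bass, the chord is in second inversion (figured bass 6/4).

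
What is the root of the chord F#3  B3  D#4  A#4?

B

The distinct letter names are F#, B, D#, A#. Arranged as a stack of thirds they read B–D#–F#–A#, so B is the root (a B major seventh chord).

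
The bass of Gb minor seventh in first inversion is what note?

Bbb

Gb minor seventh is Gb–Bbb–Db–Fb. First inversion places the third in the bass: Bbb.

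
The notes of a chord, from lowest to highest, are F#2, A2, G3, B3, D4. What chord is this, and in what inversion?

The pitch classes F#, A, G, B, D arrange in thirds as G–B–D–F#–A: a G major ninth chord.
With the seventh (F#) in the bass, the chord is in third inversion.

G major ninth, third inversion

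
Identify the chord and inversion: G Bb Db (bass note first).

G diminished, root position

The distinct note names are G, Bb, Db. Stacked in thirds they read G–Bb–Db, which is a diminished triad on G.
G is the root of G diminished; root in the bass means root position (figured bass 5/3).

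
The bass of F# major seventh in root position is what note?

F# major seventh is F#–A#–C#–E#. Root position places the root in the bass: F#.

F#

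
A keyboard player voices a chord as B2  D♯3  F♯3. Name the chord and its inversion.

Reducing to letter names: B, D#, F#. These stack in thirds as B–D#–F# — a B major triad.
B is the root of B major; root in the bass means root position (figured bass 5/3).

B major, root position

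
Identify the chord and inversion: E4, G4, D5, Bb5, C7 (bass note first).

Reducing to letter names: E, G, D, Bb, C. These stack in thirds as C–E–G–Bb–D — a C dominant ninth chord.
E is the third of C dominant ninth; third in the bass means first inversion.

C dominant ninth, first inversion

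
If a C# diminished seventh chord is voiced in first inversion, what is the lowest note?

E

C# diminished seventh is C#–E–G–Bb. First inversion places the third in the bass: E.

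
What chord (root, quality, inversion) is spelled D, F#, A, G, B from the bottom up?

G major ninth, second inversion

The distinct note names are D, F#, A, G, B. Stacked in thirds they read G–B–D–F#–A, which is a major ninth chord on G.
The lowest note is D, the fifth of the chord, so this is second inversion.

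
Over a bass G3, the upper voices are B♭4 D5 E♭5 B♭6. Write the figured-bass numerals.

6/5

The notes G, Bb, D, Eb stack in thirds as Eb–G–Bb–D — an Eb major seventh chord. The bass G is the third, so this is first inversion: figured 6/5.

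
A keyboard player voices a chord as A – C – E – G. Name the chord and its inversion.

The pitch classes A, C, E, G arrange in thirds as A–C–E–G: an A minor seventh chord.
The lowest note is A, the root of the chord, so this is root position (figured bass 7).

A minor seventh, root position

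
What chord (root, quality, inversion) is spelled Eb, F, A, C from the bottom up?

The distinct note names are Eb, F, A, C. Stacked in thirds they read F–A–C–Eb, which is a dominant seventh chord on F.
Eb is the seventh of F dominant seventh; seventh in the bass means third inversion (figured bass 4/2).

F dominant seventh, third inversion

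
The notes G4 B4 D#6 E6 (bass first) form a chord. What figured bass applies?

The notes G, B, D#, E stack in thirds as E–G–B–D# — an E minor-major seventh chord. The bass G is the third, so this is first inversion: figured 6/5.

6/5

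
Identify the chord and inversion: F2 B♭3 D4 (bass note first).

The pitch classes F, Bb, D arrange in thirds as Bb–D–F: a Bb major triad.
The lowest note is F, the fifth of the chord, so this is second inversion (figured bass 6/4).

Bb major, second inversion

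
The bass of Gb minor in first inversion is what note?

In first inversion the third is lowest. For Gb minor (Gb–Bbb–Db) that is Bbb.

Bbb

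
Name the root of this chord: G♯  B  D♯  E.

Reordering G#, B, D#, E into stacked thirds gives E–G#–B–D#; the bottom of that stack, E, is the root.

E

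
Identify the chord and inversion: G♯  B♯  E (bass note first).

E augmented, first inversion

The pitch classes G#, B#, E arrange in thirds as E–G#–B#: an E augmented triad.
With the third (G#) in the bass, the chord is in first inversion (figured bass 6).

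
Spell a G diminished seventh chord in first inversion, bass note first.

Bb, Db, Fb, G

G diminished seventh is G–Bb–Db–Fb. First inversion puts the third (Bb) in the bass, with the remaining tones above: Bb, Db, Fb, G.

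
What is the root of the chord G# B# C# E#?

C#

G#, B#, C#, E# are the tones of a C# major seventh chord (C#–E#–G#–B#), making C# the root.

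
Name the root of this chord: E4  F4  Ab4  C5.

The distinct letter names are E, F, Ab, C. Arranged as a stack of thirds they read F–Ab–C–E, so F is the root (an F minor-major seventh chord).

F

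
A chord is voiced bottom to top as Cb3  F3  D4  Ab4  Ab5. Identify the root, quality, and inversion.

The distinct note names are Cb, F, D, Ab. Stacked in thirds they read D–F–Ab–Cb, which is a diminished seventh chord on D.
With the seventh (Cb) in the bass, the chord is in third inversion (figured bass 4/2).

D diminished seventh, third inversion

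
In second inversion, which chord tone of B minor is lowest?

F#

In second inversion the fifth is lowest. For B minor (B–D–F#) that is F#.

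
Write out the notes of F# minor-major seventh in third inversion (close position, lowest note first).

E#, F#, A, C#

Spelling F# minor-major seventh: F#–A–C#–E#. In third inversion the seventh is bass, giving E#, F#, A, C# from the bottom.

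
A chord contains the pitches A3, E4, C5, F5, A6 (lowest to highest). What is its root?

Reordering A, E, C, F into stacked thirds gives F–A–C–E; the bottom of that stack, F, is the root.

F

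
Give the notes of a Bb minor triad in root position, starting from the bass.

Spelling Bb minor: Bb–Db–F. In root position the root is bass, giving Bb, Db, F from the bottom.

Bb, Db, F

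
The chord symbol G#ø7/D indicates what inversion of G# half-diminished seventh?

G#ø7/D means G# half-diminished seventh with D in the bass. D is the fifth of G# half-diminished seventh (G#–B–D–F#), so this is second inversion.

second inversion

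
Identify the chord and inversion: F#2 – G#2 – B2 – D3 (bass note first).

The distinct note names are F#, G#, B, D. Stacked in thirds they read G#–B–D–F#, which is a half-diminished seventh chord on G#.
The lowest note is F#, the seventh of the chord, so this is third inversion (figured bass 4/2).

G# half-diminished seventh, third inversion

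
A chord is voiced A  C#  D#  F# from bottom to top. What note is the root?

The distinct letter names are A, C#, D#, F#. Arranged as a stack of thirds they read D#–F#–A–C#, so D# is the root (a D# half-diminished seventh chord).

D#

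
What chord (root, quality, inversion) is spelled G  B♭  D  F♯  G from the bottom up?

Reducing to letter names: G, Bb, D, F#. These stack in thirds as G–Bb–D–F# — a G minor-major seventh chord.
With the root (G) in the bass, the chord is in root position (figured bass 7).

G minor-major seventh, root position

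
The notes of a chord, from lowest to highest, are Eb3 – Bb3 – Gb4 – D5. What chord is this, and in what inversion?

Eb minor-major seventh, root position

Reducing to letter names: Eb, Bb, Gb, D. These stack in thirds as Eb–Gb–Bb–D — an Eb minor-major seventh chord.
The lowest note is Eb, the root of the chord, so this is root position (figured bass 7).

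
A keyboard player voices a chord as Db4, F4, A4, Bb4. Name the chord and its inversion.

Bb minor-major seventh, first inversion

The distinct note names are Db, F, A, Bb. Stacked in thirds they read Bb–Db–F–A, which is a minor-major seventh chord on Bb.
The lowest note is Db, the third of the chord, so this is first inversion (figured bass 6/5).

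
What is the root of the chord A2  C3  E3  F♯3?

Reordering A, C, E, F# into stacked thirds gives F#–A–C–E; the bottom of that stack, F#, is the root.

F#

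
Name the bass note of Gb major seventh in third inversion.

F

The seventh of Gb major seventh (Gb–Bb–Db–F) is F; that is the bass in third inversion.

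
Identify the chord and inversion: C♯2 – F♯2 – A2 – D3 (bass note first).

D major seventh, third inversion

Reducing to letter names: C#, F#, A, D. These stack in thirds as D–F#–A–C# — a D major seventh chord.
C# is the seventh of D major seventh; seventh in the bass means third inversion (figured bass 4/2).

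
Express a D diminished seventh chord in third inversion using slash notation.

Third inversion of D diminished seventh has the seventh (Cb) in the bass. As a slash chord: Ddim7/Cb.

Ddim7/Cb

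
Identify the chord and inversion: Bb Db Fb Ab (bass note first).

Bb half-diminished seventh, root position

The distinct note names are Bb, Db, Fb, Ab. Stacked in thirds they read Bb–Db–Fb–Ab, which is a half-diminished seventh chord on Bb.
The lowest note is Bb, the root of the chord, so this is root position (figured bass 7).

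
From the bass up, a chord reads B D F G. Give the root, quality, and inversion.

The distinct note names are B, D, F, G. Stacked in thirds they read G–B–D–F, which is a dominant seventh chord on G.
B is the third of G dominant seventh; third in the bass means first inversion (figured bass 6/5).

G dominant seventh, first inversion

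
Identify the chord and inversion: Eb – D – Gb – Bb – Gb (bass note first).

Eb minor-major seventh, root position

The pitch classes Eb, D, Gb, Bb arrange in thirds as Eb–Gb–Bb–D: an Eb minor-major seventh chord.
Eb is the root of Eb minor-major seventh; root in the bass means root position (figured bass 7).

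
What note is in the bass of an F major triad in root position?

F

In root position the root is lowest. For F major (F–A–C) that is F.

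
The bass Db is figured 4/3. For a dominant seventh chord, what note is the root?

Gb

The figures 4/3 mean the fifth of the chord is in the bass. If Db is the fifth of a dominant seventh chord, the root is Gb (chord tones Gb–Bb–Db–Fb).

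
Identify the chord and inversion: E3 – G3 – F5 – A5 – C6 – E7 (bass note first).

F major ninth, third inversion

The pitch classes E, G, F, A, C arrange in thirds as F–A–C–E–G: an F major ninth chord.
E is the seventh of F major ninth; seventh in the bass means third inversion.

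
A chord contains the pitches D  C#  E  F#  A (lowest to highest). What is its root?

D

The distinct letter names are D, C#, E, F#, A. Arranged as a stack of thirds they read D–F#–A–C#–E, so D is the root (a D major ninth chord).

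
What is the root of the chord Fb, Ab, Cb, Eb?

Fb

The distinct letter names are Fb, Ab, Cb, Eb. Arranged as a stack of thirds they read Fb–Ab–Cb–Eb, so Fb is the root (an Fb major seventh chord).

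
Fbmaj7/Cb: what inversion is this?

Fbmaj7/Cb means Fb major seventh with Cb in the bass. Cb is the fifth of Fb major seventh (Fb–Ab–Cb–Eb), so this is second inversion.

second inversion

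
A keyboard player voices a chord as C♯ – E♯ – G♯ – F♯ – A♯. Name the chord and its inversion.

F# major ninth, second inversion

Reducing to letter names: C#, E#, G#, F#, A#. These stack in thirds as F#–A#–C#–E#–G# — an F# major ninth chord.
C# is the fifth of F# major ninth; fifth in the bass means second inversion.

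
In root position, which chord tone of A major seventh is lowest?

A

In root position the root is lowest. For A major seventh (A–C#–E–G#) that is A.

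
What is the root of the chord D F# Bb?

Bb

D, F#, Bb are the tones of a Bb augmented triad (Bb–D–F#), making Bb the root.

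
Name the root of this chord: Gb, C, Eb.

C

Gb, C, Eb are the tones of a C diminished triad (C–Eb–Gb), making C the root.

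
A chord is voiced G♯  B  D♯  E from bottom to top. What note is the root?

The distinct letter names are G#, B, D#, E. Arranged as a stack of thirds they read E–G#–B–D#, so E is the root (an E major seventh chord).

E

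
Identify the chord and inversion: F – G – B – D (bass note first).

G dominant seventh, third inversion

The pitch classes F, G, B, D arrange in thirds as G–B–D–F: a G dominant seventh chord.
F is the seventh of G dominant seventh; seventh in the bass means third inversion (figured bass 4/2).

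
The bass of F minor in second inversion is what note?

The fifth of F minor (F–Ab–C) is C; that is the bass in second inversion.

C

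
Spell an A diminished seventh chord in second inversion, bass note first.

Eb, Gb, A, C

The chord tones are A–C–Eb–Gb. With the fifth (Eb) lowest for second inversion: Eb, Gb, A, C.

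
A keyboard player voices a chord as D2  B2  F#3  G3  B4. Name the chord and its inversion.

The distinct note names are D, B, F#, G. Stacked in thirds they read G–B–D–F#, which is a major seventh chord on G.
The lowest note is D, the fifth of the chord, so this is second inversion (figured bass 4/3).

G major seventh, second inversion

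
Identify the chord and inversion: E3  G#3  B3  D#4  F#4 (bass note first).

E major ninth, root position

The pitch classes E, G#, B, D#, F# arrange in thirds as E–G#–B–D#–F#: an E major ninth chord.
E is the root of E major ninth; root in the bass means root position.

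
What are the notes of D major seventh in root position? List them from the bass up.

D, F#, A, C#

The chord tones are D–F#–A–C#. With the root (D) lowest for root position: D, F#, A, C#.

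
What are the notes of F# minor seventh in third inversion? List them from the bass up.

E, F#, A, C#

The chord tones are F#–A–C#–E. With the seventh (E) lowest for third inversion: E, F#, A, C#.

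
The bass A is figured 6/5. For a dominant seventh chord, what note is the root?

F

The figures 6/5 mean the third of the chord is in the bass. If A is the third of a dominant seventh chord, the root is F (chord tones F–A–C–Eb).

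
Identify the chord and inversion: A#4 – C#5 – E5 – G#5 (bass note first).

A# half-diminished seventh, root position

The distinct note names are A#, C#, E, G#. Stacked in thirds they read A#–C#–E–G#, which is a half-diminished seventh chord on A#.
With the root (A#) in the bass, the chord is in root position (figured bass 7).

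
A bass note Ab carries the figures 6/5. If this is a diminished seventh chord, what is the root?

F

The figures 6/5 mean the third of the chord is in the bass. If Ab is the third of a diminished seventh chord, the root is F (chord tones F–Ab–Cb–Ebb).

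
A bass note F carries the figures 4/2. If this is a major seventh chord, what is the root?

Gb

The figures 4/2 mean the seventh of the chord is in the bass. If F is the seventh of a major seventh chord, the root is Gb (chord tones Gb–Bb–Db–F).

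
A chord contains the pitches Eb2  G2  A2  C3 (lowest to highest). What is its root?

Reordering Eb, G, A, C into stacked thirds gives A–C–Eb–G; the bottom of that stack, A, is the root.

A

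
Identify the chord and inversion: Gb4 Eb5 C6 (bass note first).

Reducing to letter names: Gb, Eb, C. These stack in thirds as C–Eb–Gb — a C diminished triad.
With the fifth (Gb) in the bass, the chord is in second inversion (figured bass 6/4).

C diminished, second inversion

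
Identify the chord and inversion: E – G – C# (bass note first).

The pitch classes E, G, C# arrange in thirds as C#–E–G: a C# diminished triad.
With the third (E) in the bass, the chord is in first inversion (figured bass 6).

C# diminished, first inversion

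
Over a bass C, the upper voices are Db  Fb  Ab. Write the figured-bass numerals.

4/2

The notes C, Db, Fb, Ab stack in thirds as Db–Fb–Ab–C — a Db minor-major seventh chord. The bass C is the seventh, so this is third inversion: figured 4/2.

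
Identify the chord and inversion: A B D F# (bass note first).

B minor seventh, third inversion

The pitch classes A, B, D, F# arrange in thirds as B–D–F#–A: a B minor seventh chord.
With the seventh (A) in the bass, the chord is in third inversion (figured bass 4/2).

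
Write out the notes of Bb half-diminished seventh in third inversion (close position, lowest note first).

Ab, Bb, Db, Fb

The chord tones are Bb–Db–Fb–Ab. With the seventh (Ab) lowest for third inversion: Ab, Bb, Db, Fb.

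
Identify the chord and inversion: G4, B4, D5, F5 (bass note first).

G dominant seventh, root position

The distinct note names are G, B, D, F. Stacked in thirds they read G–B–D–F, which is a dominant seventh chord on G.
With the root (G) in the bass, the chord is in root position (figured bass 7).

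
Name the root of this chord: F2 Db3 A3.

Db

F, Db, A are the tones of a Db augmented triad (Db–F–A), making Db the root.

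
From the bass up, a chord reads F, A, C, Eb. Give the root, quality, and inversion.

F dominant seventh, root position

The pitch classes F, A, C, Eb arrange in thirds as F–A–C–Eb: an F dominant seventh chord.
With the root (F) in the bass, the chord is in root position (figured bass 7).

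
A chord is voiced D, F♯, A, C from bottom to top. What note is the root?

D, F#, A, C are the tones of a D dominant seventh chord (D–F#–A–C), making D the root.

D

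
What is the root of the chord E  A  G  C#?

A

The distinct letter names are E, A, G, C#. Arranged as a stack of thirds they read A–C#–E–G, so A is the root (an A dominant seventh chord).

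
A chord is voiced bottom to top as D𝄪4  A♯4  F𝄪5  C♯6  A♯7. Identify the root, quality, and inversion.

D## diminished seventh, root position

The distinct note names are D##, A#, F##, C#. Stacked in thirds they read D##–F##–A#–C#, which is a diminished seventh chord on D##.
The lowest note is D##, the root of the chord, so this is root position (figured bass 7).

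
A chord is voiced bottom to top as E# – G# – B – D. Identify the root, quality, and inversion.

E# diminished seventh, root position

The distinct note names are E#, G#, B, D. Stacked in thirds they read E#–G#–B–D, which is a diminished seventh chord on E#.
E# is the root of E# diminished seventh; root in the bass means root position (figured bass 7).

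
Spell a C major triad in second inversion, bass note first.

G, C, E

The chord tones are C–E–G. With the fifth (G) lowest for second inversion: G, C, E.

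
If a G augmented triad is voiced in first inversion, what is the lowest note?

B

G augmented is G–B–D#. First inversion places the third in the bass: B.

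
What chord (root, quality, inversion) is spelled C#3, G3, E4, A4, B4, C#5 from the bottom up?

A dominant ninth, first inversion

The distinct note names are C#, G, E, A, B. Stacked in thirds they read A–C#–E–G–B, which is a dominant ninth chord on A.
With the third (C#) in the bass, the chord is in first inversion.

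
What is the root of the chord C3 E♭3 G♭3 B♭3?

C, Eb, Gb, Bb are the tones of a C half-diminished seventh chord (C–Eb–Gb–Bb), making C the root.

C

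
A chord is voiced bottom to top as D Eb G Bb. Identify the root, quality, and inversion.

Eb major seventh, third inversion

Reducing to letter names: D, Eb, G, Bb. These stack in thirds as Eb–G–Bb–D — an Eb major seventh chord.
With the seventh (D) in the bass, the chord is in third inversion (figured bass 4/2).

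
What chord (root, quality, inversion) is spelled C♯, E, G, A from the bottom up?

The pitch classes C#, E, G, A arrange in thirds as A–C#–E–G: an A dominant seventh chord.
The lowest note is C#, the third of the chord, so this is first inversion (figured bass 6/5).

A dominant seventh, first inversion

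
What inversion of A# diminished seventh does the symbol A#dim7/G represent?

third inversion

A#dim7/G means A# diminished seventh with G in the bass. G is the seventh of A# diminished seventh (A#–C#–E–G), so this is third inversion.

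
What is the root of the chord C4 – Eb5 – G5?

Reordering C, Eb, G into stacked thirds gives C–Eb–G; the bottom of that stack, C, is the root.

C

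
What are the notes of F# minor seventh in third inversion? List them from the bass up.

Spelling F# minor seventh: F#–A–C#–E. In third inversion the seventh is bass, giving E, F#, A, C# from the bottom.

E, F#, A, C#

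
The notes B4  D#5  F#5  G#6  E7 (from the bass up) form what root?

E

Reordering B, D#, F#, G#, E into stacked thirds gives E–G#–B–D#–F#; the bottom of that stack, E, is the root.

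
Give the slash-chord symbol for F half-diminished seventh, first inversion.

First inversion of F half-diminished seventh has the third (Ab) in the bass. As a slash chord: Fø7/Ab.

Fø7/Ab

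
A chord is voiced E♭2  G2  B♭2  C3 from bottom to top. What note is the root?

The distinct letter names are Eb, G, Bb, C. Arranged as a stack of thirds they read C–Eb–G–Bb, so C is the root (a C minor seventh chord).

C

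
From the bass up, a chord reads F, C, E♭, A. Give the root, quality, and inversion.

F dominant seventh, root position

The distinct note names are F, C, Eb, A. Stacked in thirds they read F–A–C–Eb, which is a dominant seventh chord on F.
The lowest note is F, the root of the chord, so this is root position (figured bass 7).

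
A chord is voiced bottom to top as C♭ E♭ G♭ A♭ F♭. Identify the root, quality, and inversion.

Fb major ninth, second inversion

The pitch classes Cb, Eb, Gb, Ab, Fb arrange in thirds as Fb–Ab–Cb–Eb–Gb: an Fb major ninth chord.
The lowest note is Cb, the fifth of the chord, so this is second inversion.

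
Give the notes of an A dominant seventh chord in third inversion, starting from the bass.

The chord tones are A–C#–E–G. With the seventh (G) lowest for third inversion: G, A, C#, E.

G, A, C#, E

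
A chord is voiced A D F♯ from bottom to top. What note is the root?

D

Reordering A, D, F# into stacked thirds gives D–F#–A; the bottom of that stack, D, is the root.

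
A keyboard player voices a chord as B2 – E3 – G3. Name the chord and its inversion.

E minor, second inversion

Reducing to letter names: B, E, G. These stack in thirds as E–G–B — an E minor triad.
With the fifth (B) in the bass, the chord is in second inversion (figured bass 6/4).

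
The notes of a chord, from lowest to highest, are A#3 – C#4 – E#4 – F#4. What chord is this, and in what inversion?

F# major seventh, first inversion

The distinct note names are A#, C#, E#, F#. Stacked in thirds they read F#–A#–C#–E#, which is a major seventh chord on F#.
A# is the third of F# major seventh; third in the bass means first inversion (figured bass 6/5).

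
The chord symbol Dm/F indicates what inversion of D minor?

Dm/F means D minor with F in the bass. F is the third of D minor (D–F–A), so this is first inversion.

first inversion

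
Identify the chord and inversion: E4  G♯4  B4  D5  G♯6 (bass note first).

E dominant seventh, root position

The distinct note names are E, G#, B, D. Stacked in thirds they read E–G#–B–D, which is a dominant seventh chord on E.
E is the root of E dominant seventh; root in the bass means root position (figured bass 7).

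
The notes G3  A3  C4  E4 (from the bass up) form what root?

G, A, C, E are the tones of an A minor seventh chord (A–C–E–G), making A the root.

A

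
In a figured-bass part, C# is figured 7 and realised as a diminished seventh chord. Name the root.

The figures 7 mean the root of the chord is in the bass. If C# is the root of a diminished seventh chord, the root is C# (chord tones C#–E–G–Bb).

C#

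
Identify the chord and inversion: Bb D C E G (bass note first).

The distinct note names are Bb, D, C, E, G. Stacked in thirds they read C–E–G–Bb–D, which is a dominant ninth chord on C.
With the seventh (Bb) in the bass, the chord is in third inversion.

C dominant ninth, third inversion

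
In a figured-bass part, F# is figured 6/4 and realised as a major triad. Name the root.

The figures 6/4 mean the fifth of the chord is in the bass. If F# is the fifth of a major triad, the root is B (chord tones B–D#–F#).

B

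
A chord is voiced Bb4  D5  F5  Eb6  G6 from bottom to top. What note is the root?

Eb

Reordering Bb, D, F, Eb, G into stacked thirds gives Eb–G–Bb–D–F; the bottom of that stack, Eb, is the root.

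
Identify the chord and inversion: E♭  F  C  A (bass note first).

F dominant seventh, third inversion

The distinct note names are Eb, F, C, A. Stacked in thirds they read F–A–C–Eb, which is a dominant seventh chord on F.
With the seventh (Eb) in the bass, the chord is in third inversion (figured bass 4/2).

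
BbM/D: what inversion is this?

first inversion

BbM/D means Bb major with D in the bass. D is the third of Bb major (Bb–D–F), so this is first inversion.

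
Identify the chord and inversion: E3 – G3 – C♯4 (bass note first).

The distinct note names are E, G, C#. Stacked in thirds they read C#–E–G, which is a diminished triad on C#.
E is the third of C# diminished; third in the bass means first inversion (figured bass 6).

C# diminished, first inversion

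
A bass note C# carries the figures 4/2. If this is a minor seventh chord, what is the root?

The figures 4/2 mean the seventh of the chord is in the bass. If C# is the seventh of a minor seventh chord, the root is D# (chord tones D#–F#–A#–C#).

D#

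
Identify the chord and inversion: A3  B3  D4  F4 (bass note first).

The distinct note names are A, B, D, F. Stacked in thirds they read B–D–F–A, which is a half-diminished seventh chord on B.
A is the seventh of B half-diminished seventh; seventh in the bass means third inversion (figured bass 4/2).

B half-diminished seventh, third inversion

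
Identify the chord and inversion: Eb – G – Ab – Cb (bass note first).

Reducing to letter names: Eb, G, Ab, Cb. These stack in thirds as Ab–Cb–Eb–G — an Ab minor-major seventh chord.
With the fifth (Eb) in the bass, the chord is in second inversion (figured bass 4/3).

Ab minor-major seventh, second inversion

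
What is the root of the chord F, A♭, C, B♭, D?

Bb

The distinct letter names are F, Ab, C, Bb, D. Arranged as a stack of thirds they read Bb–D–F–Ab–C, so Bb is the root (a Bb dominant ninth chord).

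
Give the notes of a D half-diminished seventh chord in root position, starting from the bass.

Spelling D half-diminished seventh: D–F–Ab–C. In root position the root is bass, giving D, F, Ab, C from the bottom.

D, F, Ab, C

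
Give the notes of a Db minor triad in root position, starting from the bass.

Db, Fb, Ab

The chord tones are Db–Fb–Ab. With the root (Db) lowest for root position: Db, Fb, Ab.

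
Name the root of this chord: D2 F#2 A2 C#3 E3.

D

D, F#, A, C#, E are the tones of a D major ninth chord (D–F#–A–C#–E), making D the root.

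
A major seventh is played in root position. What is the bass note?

In root position the root is lowest. For A major seventh (A–C#–E–G#) that is A.

A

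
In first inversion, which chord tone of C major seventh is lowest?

The third of C major seventh (C–E–G–B) is E; that is the bass in first inversion.

E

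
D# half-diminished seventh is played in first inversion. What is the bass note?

In first inversion the third is lowest. For D# half-diminished seventh (D#–F#–A–C#) that is F#.

F#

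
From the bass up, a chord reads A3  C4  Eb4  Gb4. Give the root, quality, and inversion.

The pitch classes A, C, Eb, Gb arrange in thirds as A–C–Eb–Gb: an A diminished seventh chord.
A is the root of A diminished seventh; root in the bass means root position (figured bass 7).

A diminished seventh, root position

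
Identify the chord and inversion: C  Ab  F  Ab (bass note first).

Reducing to letter names: C, Ab, F. These stack in thirds as F–Ab–C — an F minor triad.
The lowest note is C, the fifth of the chord, so this is second inversion (figured bass 6/4).

F minor, second inversion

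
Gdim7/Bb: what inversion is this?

first inversion

Gdim7/Bb means G diminished seventh with Bb in the bass. Bb is the third of G diminished seventh (G–Bb–Db–Fb), so this is first inversion.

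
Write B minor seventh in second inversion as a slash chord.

Bm7/F#

Second inversion of B minor seventh has the fifth (F#) in the bass. As a slash chord: Bm7/F#.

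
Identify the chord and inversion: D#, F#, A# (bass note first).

D# minor, root position

The distinct note names are D#, F#, A#. Stacked in thirds they read D#–F#–A#, which is a minor triad on D#.
The lowest note is D#, the root of the chord, so this is root position (figured bass 5/3).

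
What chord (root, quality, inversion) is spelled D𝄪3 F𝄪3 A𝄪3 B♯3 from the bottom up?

The pitch classes D##, F##, A##, B# arrange in thirds as B#–D##–F##–A##: a B# major seventh chord.
With the third (D##) in the bass, the chord is in first inversion (figured bass 6/5).

B# major seventh, first inversion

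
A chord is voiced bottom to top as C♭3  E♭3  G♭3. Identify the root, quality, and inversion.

Cb major, root position

Reducing to letter names: Cb, Eb, Gb. These stack in thirds as Cb–Eb–Gb — a Cb major triad.
Cb is the root of Cb major; root in the bass means root position (figured bass 5/3).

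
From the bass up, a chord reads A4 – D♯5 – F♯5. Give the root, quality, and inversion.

Reducing to letter names: A, D#, F#. These stack in thirds as D#–F#–A — a D# diminished triad.
The lowest note is A, the fifth of the chord, so this is second inversion (figured bass 6/4).

D# diminished, second inversion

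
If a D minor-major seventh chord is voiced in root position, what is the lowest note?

D

The root of D minor-major seventh (D–F–A–C#) is D; that is the bass in root position.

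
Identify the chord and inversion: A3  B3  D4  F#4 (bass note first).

The distinct note names are A, B, D, F#. Stacked in thirds they read B–D–F#–A, which is a minor seventh chord on B.
The lowest note is A, the seventh of the chord, so this is third inversion (figured bass 4/2).

B minor seventh, third inversion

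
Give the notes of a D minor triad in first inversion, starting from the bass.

F, A, D

D minor is D–F–A. First inversion puts the third (F) in the bass, with the remaining tones above: F, A, D.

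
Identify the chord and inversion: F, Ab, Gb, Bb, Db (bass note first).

Reducing to letter names: F, Ab, Gb, Bb, Db. These stack in thirds as Gb–Bb–Db–F–Ab — a Gb major ninth chord.
F is the seventh of Gb major ninth; seventh in the bass means third inversion.

Gb major ninth, third inversion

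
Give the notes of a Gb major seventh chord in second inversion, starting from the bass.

Gb major seventh is Gb–Bb–Db–F. Second inversion puts the fifth (Db) in the bass, with the remaining tones above: Db, F, Gb, Bb.

Db, F, Gb, Bb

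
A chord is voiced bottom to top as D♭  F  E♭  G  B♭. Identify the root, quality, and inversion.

Reducing to letter names: Db, F, Eb, G, Bb. These stack in thirds as Eb–G–Bb–Db–F — an Eb dominant ninth chord.
With the seventh (Db) in the bass, the chord is in third inversion.

Eb dominant ninth, third inversion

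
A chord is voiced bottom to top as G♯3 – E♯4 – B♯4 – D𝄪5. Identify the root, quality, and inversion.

E# minor-major seventh, first inversion

Reducing to letter names: G#, E#, B#, D##. These stack in thirds as E#–G#–B#–D## — an E# minor-major seventh chord.
The lowest note is G#, the third of the chord, so this is first inversion (figured bass 6/5).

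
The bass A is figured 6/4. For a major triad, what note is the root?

The figures 6/4 mean the fifth of the chord is in the bass. If A is the fifth of a major triad, the root is D (chord tones D–F#–A).

D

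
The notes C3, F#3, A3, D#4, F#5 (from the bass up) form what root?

D#

The distinct letter names are C, F#, A, D#. Arranged as a stack of thirds they read D#–F#–A–C, so D# is the root (a D# diminished seventh chord).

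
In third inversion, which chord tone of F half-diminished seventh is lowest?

Eb

The seventh of F half-diminished seventh (F–Ab–Cb–Eb) is Eb; that is the bass in third inversion.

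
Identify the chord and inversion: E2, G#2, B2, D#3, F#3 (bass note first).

The distinct note names are E, G#, B, D#, F#. Stacked in thirds they read E–G#–B–D#–F#, which is a major ninth chord on E.
The lowest note is E, the root of the chord, so this is root position.

E major ninth, root position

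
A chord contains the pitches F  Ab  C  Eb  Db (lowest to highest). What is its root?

Db

F, Ab, C, Eb, Db are the tones of a Db major ninth chord (Db–F–Ab–C–Eb), making Db the root.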